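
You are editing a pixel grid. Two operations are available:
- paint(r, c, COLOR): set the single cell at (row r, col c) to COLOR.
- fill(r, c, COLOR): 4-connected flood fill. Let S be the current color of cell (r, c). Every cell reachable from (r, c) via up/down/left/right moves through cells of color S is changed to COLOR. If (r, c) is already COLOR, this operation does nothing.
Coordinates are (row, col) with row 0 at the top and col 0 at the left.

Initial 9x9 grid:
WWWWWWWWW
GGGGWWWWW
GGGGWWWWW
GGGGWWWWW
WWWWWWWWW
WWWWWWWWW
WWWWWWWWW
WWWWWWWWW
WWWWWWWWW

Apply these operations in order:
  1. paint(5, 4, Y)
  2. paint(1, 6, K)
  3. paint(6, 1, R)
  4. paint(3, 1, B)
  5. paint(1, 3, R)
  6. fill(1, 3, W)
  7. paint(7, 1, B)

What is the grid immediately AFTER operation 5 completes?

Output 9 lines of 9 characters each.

After op 1 paint(5,4,Y):
WWWWWWWWW
GGGGWWWWW
GGGGWWWWW
GGGGWWWWW
WWWWWWWWW
WWWWYWWWW
WWWWWWWWW
WWWWWWWWW
WWWWWWWWW
After op 2 paint(1,6,K):
WWWWWWWWW
GGGGWWKWW
GGGGWWWWW
GGGGWWWWW
WWWWWWWWW
WWWWYWWWW
WWWWWWWWW
WWWWWWWWW
WWWWWWWWW
After op 3 paint(6,1,R):
WWWWWWWWW
GGGGWWKWW
GGGGWWWWW
GGGGWWWWW
WWWWWWWWW
WWWWYWWWW
WRWWWWWWW
WWWWWWWWW
WWWWWWWWW
After op 4 paint(3,1,B):
WWWWWWWWW
GGGGWWKWW
GGGGWWWWW
GBGGWWWWW
WWWWWWWWW
WWWWYWWWW
WRWWWWWWW
WWWWWWWWW
WWWWWWWWW
After op 5 paint(1,3,R):
WWWWWWWWW
GGGRWWKWW
GGGGWWWWW
GBGGWWWWW
WWWWWWWWW
WWWWYWWWW
WRWWWWWWW
WWWWWWWWW
WWWWWWWWW

Answer: WWWWWWWWW
GGGRWWKWW
GGGGWWWWW
GBGGWWWWW
WWWWWWWWW
WWWWYWWWW
WRWWWWWWW
WWWWWWWWW
WWWWWWWWW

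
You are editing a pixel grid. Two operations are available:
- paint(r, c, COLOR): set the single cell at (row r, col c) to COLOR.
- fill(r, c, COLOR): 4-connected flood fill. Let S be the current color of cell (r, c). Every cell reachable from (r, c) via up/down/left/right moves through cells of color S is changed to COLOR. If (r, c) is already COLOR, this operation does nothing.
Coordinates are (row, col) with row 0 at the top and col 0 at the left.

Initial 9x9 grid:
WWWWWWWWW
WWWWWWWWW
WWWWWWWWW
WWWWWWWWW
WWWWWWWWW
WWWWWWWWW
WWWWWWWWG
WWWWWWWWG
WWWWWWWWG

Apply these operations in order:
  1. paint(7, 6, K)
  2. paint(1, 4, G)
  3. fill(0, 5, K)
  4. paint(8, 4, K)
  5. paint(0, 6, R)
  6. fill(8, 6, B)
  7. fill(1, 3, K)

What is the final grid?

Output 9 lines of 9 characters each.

Answer: KKKKKKRKK
KKKKGKKKK
KKKKKKKKK
KKKKKKKKK
KKKKKKKKK
KKKKKKKKK
KKKKKKKKG
KKKKKKKKG
KKKKKKKKG

Derivation:
After op 1 paint(7,6,K):
WWWWWWWWW
WWWWWWWWW
WWWWWWWWW
WWWWWWWWW
WWWWWWWWW
WWWWWWWWW
WWWWWWWWG
WWWWWWKWG
WWWWWWWWG
After op 2 paint(1,4,G):
WWWWWWWWW
WWWWGWWWW
WWWWWWWWW
WWWWWWWWW
WWWWWWWWW
WWWWWWWWW
WWWWWWWWG
WWWWWWKWG
WWWWWWWWG
After op 3 fill(0,5,K) [76 cells changed]:
KKKKKKKKK
KKKKGKKKK
KKKKKKKKK
KKKKKKKKK
KKKKKKKKK
KKKKKKKKK
KKKKKKKKG
KKKKKKKKG
KKKKKKKKG
After op 4 paint(8,4,K):
KKKKKKKKK
KKKKGKKKK
KKKKKKKKK
KKKKKKKKK
KKKKKKKKK
KKKKKKKKK
KKKKKKKKG
KKKKKKKKG
KKKKKKKKG
After op 5 paint(0,6,R):
KKKKKKRKK
KKKKGKKKK
KKKKKKKKK
KKKKKKKKK
KKKKKKKKK
KKKKKKKKK
KKKKKKKKG
KKKKKKKKG
KKKKKKKKG
After op 6 fill(8,6,B) [76 cells changed]:
BBBBBBRBB
BBBBGBBBB
BBBBBBBBB
BBBBBBBBB
BBBBBBBBB
BBBBBBBBB
BBBBBBBBG
BBBBBBBBG
BBBBBBBBG
After op 7 fill(1,3,K) [76 cells changed]:
KKKKKKRKK
KKKKGKKKK
KKKKKKKKK
KKKKKKKKK
KKKKKKKKK
KKKKKKKKK
KKKKKKKKG
KKKKKKKKG
KKKKKKKKG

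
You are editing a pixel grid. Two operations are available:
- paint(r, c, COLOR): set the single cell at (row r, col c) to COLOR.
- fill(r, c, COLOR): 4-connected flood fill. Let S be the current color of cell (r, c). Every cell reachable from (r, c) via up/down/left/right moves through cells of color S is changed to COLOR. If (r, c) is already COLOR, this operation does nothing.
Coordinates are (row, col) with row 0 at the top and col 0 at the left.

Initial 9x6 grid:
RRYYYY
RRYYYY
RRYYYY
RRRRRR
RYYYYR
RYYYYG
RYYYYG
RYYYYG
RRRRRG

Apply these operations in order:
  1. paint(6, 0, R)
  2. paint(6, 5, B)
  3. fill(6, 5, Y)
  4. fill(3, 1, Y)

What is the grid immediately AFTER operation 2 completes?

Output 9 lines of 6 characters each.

Answer: RRYYYY
RRYYYY
RRYYYY
RRRRRR
RYYYYR
RYYYYG
RYYYYB
RYYYYG
RRRRRG

Derivation:
After op 1 paint(6,0,R):
RRYYYY
RRYYYY
RRYYYY
RRRRRR
RYYYYR
RYYYYG
RYYYYG
RYYYYG
RRRRRG
After op 2 paint(6,5,B):
RRYYYY
RRYYYY
RRYYYY
RRRRRR
RYYYYR
RYYYYG
RYYYYB
RYYYYG
RRRRRG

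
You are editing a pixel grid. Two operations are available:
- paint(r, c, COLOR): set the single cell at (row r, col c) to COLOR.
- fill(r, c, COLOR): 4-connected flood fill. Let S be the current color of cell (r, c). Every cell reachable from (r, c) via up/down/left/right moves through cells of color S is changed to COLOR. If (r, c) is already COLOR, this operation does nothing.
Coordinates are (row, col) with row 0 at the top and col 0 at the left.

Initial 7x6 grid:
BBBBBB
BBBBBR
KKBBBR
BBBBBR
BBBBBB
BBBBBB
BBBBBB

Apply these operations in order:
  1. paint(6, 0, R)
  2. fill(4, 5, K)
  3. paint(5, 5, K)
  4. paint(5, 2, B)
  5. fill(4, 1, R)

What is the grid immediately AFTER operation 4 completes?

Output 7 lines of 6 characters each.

After op 1 paint(6,0,R):
BBBBBB
BBBBBR
KKBBBR
BBBBBR
BBBBBB
BBBBBB
RBBBBB
After op 2 fill(4,5,K) [36 cells changed]:
KKKKKK
KKKKKR
KKKKKR
KKKKKR
KKKKKK
KKKKKK
RKKKKK
After op 3 paint(5,5,K):
KKKKKK
KKKKKR
KKKKKR
KKKKKR
KKKKKK
KKKKKK
RKKKKK
After op 4 paint(5,2,B):
KKKKKK
KKKKKR
KKKKKR
KKKKKR
KKKKKK
KKBKKK
RKKKKK

Answer: KKKKKK
KKKKKR
KKKKKR
KKKKKR
KKKKKK
KKBKKK
RKKKKK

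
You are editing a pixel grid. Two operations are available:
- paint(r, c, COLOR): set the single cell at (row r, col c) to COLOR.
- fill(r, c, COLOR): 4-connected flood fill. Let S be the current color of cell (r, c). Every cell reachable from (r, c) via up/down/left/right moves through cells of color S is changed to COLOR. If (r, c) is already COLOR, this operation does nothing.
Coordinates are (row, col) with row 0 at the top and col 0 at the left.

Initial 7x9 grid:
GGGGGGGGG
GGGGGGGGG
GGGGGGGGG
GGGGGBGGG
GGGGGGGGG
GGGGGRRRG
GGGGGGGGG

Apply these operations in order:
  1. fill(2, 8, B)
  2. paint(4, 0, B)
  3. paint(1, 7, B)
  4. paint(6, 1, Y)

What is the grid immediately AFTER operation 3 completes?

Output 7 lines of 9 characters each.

After op 1 fill(2,8,B) [59 cells changed]:
BBBBBBBBB
BBBBBBBBB
BBBBBBBBB
BBBBBBBBB
BBBBBBBBB
BBBBBRRRB
BBBBBBBBB
After op 2 paint(4,0,B):
BBBBBBBBB
BBBBBBBBB
BBBBBBBBB
BBBBBBBBB
BBBBBBBBB
BBBBBRRRB
BBBBBBBBB
After op 3 paint(1,7,B):
BBBBBBBBB
BBBBBBBBB
BBBBBBBBB
BBBBBBBBB
BBBBBBBBB
BBBBBRRRB
BBBBBBBBB

Answer: BBBBBBBBB
BBBBBBBBB
BBBBBBBBB
BBBBBBBBB
BBBBBBBBB
BBBBBRRRB
BBBBBBBBB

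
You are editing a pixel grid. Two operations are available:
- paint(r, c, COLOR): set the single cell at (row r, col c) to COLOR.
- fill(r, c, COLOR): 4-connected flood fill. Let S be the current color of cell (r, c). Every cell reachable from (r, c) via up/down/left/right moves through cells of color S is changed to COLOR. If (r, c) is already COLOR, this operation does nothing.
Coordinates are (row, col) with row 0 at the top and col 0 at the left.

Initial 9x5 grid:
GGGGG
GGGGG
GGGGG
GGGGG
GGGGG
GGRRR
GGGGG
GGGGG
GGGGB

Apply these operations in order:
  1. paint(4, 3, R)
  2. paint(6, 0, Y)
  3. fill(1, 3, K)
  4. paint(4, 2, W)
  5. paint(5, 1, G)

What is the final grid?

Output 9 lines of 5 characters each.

After op 1 paint(4,3,R):
GGGGG
GGGGG
GGGGG
GGGGG
GGGRG
GGRRR
GGGGG
GGGGG
GGGGB
After op 2 paint(6,0,Y):
GGGGG
GGGGG
GGGGG
GGGGG
GGGRG
GGRRR
YGGGG
GGGGG
GGGGB
After op 3 fill(1,3,K) [39 cells changed]:
KKKKK
KKKKK
KKKKK
KKKKK
KKKRK
KKRRR
YKKKK
KKKKK
KKKKB
After op 4 paint(4,2,W):
KKKKK
KKKKK
KKKKK
KKKKK
KKWRK
KKRRR
YKKKK
KKKKK
KKKKB
After op 5 paint(5,1,G):
KKKKK
KKKKK
KKKKK
KKKKK
KKWRK
KGRRR
YKKKK
KKKKK
KKKKB

Answer: KKKKK
KKKKK
KKKKK
KKKKK
KKWRK
KGRRR
YKKKK
KKKKK
KKKKB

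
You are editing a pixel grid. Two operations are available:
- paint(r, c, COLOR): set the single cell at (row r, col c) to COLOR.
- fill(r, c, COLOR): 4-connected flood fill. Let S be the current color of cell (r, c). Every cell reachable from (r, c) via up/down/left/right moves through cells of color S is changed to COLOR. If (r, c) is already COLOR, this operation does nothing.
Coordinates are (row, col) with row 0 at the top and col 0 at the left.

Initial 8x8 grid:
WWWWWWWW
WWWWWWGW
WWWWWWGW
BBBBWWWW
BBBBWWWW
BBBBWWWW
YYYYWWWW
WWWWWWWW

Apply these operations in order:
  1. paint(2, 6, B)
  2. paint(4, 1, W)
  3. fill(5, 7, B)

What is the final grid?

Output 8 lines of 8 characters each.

After op 1 paint(2,6,B):
WWWWWWWW
WWWWWWGW
WWWWWWBW
BBBBWWWW
BBBBWWWW
BBBBWWWW
YYYYWWWW
WWWWWWWW
After op 2 paint(4,1,W):
WWWWWWWW
WWWWWWGW
WWWWWWBW
BBBBWWWW
BWBBWWWW
BBBBWWWW
YYYYWWWW
WWWWWWWW
After op 3 fill(5,7,B) [46 cells changed]:
BBBBBBBB
BBBBBBGB
BBBBBBBB
BBBBBBBB
BWBBBBBB
BBBBBBBB
YYYYBBBB
BBBBBBBB

Answer: BBBBBBBB
BBBBBBGB
BBBBBBBB
BBBBBBBB
BWBBBBBB
BBBBBBBB
YYYYBBBB
BBBBBBBB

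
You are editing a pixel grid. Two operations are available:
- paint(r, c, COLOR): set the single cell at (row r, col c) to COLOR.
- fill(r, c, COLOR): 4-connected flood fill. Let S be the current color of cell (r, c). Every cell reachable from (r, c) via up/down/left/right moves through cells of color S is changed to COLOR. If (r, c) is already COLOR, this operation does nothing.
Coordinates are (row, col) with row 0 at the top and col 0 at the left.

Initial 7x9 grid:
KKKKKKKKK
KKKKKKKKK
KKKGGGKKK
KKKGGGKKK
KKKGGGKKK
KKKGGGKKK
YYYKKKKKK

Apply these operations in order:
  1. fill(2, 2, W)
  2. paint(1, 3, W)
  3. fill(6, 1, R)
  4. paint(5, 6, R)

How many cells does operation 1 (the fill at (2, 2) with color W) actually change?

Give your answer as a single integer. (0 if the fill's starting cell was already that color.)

After op 1 fill(2,2,W) [48 cells changed]:
WWWWWWWWW
WWWWWWWWW
WWWGGGWWW
WWWGGGWWW
WWWGGGWWW
WWWGGGWWW
YYYWWWWWW

Answer: 48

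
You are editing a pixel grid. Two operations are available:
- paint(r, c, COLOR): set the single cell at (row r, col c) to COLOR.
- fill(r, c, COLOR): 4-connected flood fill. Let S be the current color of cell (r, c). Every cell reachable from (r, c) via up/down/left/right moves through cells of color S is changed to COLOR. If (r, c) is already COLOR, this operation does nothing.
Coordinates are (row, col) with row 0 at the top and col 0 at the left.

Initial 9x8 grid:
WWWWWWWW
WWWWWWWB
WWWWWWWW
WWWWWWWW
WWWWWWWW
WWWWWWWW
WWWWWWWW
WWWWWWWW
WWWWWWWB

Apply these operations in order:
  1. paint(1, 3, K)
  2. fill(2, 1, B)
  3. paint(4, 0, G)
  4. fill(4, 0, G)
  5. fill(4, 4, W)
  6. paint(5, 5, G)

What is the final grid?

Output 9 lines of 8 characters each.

Answer: WWWWWWWW
WWWKWWWW
WWWWWWWW
WWWWWWWW
GWWWWWWW
WWWWWGWW
WWWWWWWW
WWWWWWWW
WWWWWWWW

Derivation:
After op 1 paint(1,3,K):
WWWWWWWW
WWWKWWWB
WWWWWWWW
WWWWWWWW
WWWWWWWW
WWWWWWWW
WWWWWWWW
WWWWWWWW
WWWWWWWB
After op 2 fill(2,1,B) [69 cells changed]:
BBBBBBBB
BBBKBBBB
BBBBBBBB
BBBBBBBB
BBBBBBBB
BBBBBBBB
BBBBBBBB
BBBBBBBB
BBBBBBBB
After op 3 paint(4,0,G):
BBBBBBBB
BBBKBBBB
BBBBBBBB
BBBBBBBB
GBBBBBBB
BBBBBBBB
BBBBBBBB
BBBBBBBB
BBBBBBBB
After op 4 fill(4,0,G) [0 cells changed]:
BBBBBBBB
BBBKBBBB
BBBBBBBB
BBBBBBBB
GBBBBBBB
BBBBBBBB
BBBBBBBB
BBBBBBBB
BBBBBBBB
After op 5 fill(4,4,W) [70 cells changed]:
WWWWWWWW
WWWKWWWW
WWWWWWWW
WWWWWWWW
GWWWWWWW
WWWWWWWW
WWWWWWWW
WWWWWWWW
WWWWWWWW
After op 6 paint(5,5,G):
WWWWWWWW
WWWKWWWW
WWWWWWWW
WWWWWWWW
GWWWWWWW
WWWWWGWW
WWWWWWWW
WWWWWWWW
WWWWWWWW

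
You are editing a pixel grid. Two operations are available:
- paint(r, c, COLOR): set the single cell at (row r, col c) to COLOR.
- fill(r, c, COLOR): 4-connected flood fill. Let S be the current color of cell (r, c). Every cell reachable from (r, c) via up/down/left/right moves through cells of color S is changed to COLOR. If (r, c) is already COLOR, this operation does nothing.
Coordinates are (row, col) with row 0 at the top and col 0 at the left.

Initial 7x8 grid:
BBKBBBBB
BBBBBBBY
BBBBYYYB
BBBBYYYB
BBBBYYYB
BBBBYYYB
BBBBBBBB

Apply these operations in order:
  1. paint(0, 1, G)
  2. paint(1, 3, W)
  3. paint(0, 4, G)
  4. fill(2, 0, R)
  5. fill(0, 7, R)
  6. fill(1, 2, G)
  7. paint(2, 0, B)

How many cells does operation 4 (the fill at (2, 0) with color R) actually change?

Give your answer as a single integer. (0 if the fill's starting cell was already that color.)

Answer: 32

Derivation:
After op 1 paint(0,1,G):
BGKBBBBB
BBBBBBBY
BBBBYYYB
BBBBYYYB
BBBBYYYB
BBBBYYYB
BBBBBBBB
After op 2 paint(1,3,W):
BGKBBBBB
BBBWBBBY
BBBBYYYB
BBBBYYYB
BBBBYYYB
BBBBYYYB
BBBBBBBB
After op 3 paint(0,4,G):
BGKBGBBB
BBBWBBBY
BBBBYYYB
BBBBYYYB
BBBBYYYB
BBBBYYYB
BBBBBBBB
After op 4 fill(2,0,R) [32 cells changed]:
RGKBGBBB
RRRWBBBY
RRRRYYYR
RRRRYYYR
RRRRYYYR
RRRRYYYR
RRRRRRRR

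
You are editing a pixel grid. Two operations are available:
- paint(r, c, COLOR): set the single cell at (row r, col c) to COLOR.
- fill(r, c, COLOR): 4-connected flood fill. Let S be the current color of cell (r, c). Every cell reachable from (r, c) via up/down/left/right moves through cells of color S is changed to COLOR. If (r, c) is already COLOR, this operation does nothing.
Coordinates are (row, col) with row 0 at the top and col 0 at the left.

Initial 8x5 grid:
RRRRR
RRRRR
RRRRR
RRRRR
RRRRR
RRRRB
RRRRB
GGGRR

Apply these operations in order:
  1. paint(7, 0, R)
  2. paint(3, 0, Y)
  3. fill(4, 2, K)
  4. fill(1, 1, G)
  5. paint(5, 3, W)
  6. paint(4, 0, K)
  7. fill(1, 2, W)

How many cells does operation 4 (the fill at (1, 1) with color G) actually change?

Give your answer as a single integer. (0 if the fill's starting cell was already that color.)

After op 1 paint(7,0,R):
RRRRR
RRRRR
RRRRR
RRRRR
RRRRR
RRRRB
RRRRB
RGGRR
After op 2 paint(3,0,Y):
RRRRR
RRRRR
RRRRR
YRRRR
RRRRR
RRRRB
RRRRB
RGGRR
After op 3 fill(4,2,K) [35 cells changed]:
KKKKK
KKKKK
KKKKK
YKKKK
KKKKK
KKKKB
KKKKB
KGGKK
After op 4 fill(1,1,G) [35 cells changed]:
GGGGG
GGGGG
GGGGG
YGGGG
GGGGG
GGGGB
GGGGB
GGGGG

Answer: 35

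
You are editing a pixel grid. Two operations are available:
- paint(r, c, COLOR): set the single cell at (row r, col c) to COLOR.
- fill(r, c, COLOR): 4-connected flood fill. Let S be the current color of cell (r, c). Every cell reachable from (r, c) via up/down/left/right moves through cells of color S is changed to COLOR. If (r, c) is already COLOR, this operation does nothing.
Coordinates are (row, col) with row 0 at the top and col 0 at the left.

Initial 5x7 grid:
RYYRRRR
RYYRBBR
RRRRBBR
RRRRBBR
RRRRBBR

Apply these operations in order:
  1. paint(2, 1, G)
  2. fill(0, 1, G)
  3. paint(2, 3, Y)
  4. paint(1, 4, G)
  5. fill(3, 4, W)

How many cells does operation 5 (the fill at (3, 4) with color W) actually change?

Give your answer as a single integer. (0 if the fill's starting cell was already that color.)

After op 1 paint(2,1,G):
RYYRRRR
RYYRBBR
RGRRBBR
RRRRBBR
RRRRBBR
After op 2 fill(0,1,G) [4 cells changed]:
RGGRRRR
RGGRBBR
RGRRBBR
RRRRBBR
RRRRBBR
After op 3 paint(2,3,Y):
RGGRRRR
RGGRBBR
RGRYBBR
RRRRBBR
RRRRBBR
After op 4 paint(1,4,G):
RGGRRRR
RGGRGBR
RGRYBBR
RRRRBBR
RRRRBBR
After op 5 fill(3,4,W) [7 cells changed]:
RGGRRRR
RGGRGWR
RGRYWWR
RRRRWWR
RRRRWWR

Answer: 7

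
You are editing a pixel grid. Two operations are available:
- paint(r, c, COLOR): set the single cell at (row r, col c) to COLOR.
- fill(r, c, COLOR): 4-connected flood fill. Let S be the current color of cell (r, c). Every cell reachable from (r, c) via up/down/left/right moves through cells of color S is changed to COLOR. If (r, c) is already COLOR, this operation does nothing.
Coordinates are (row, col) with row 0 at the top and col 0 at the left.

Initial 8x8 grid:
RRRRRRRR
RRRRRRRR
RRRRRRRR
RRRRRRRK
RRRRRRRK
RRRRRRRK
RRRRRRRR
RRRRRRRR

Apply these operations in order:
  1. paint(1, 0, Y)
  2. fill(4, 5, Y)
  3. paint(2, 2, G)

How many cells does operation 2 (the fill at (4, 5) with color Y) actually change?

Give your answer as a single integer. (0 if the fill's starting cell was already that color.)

After op 1 paint(1,0,Y):
RRRRRRRR
YRRRRRRR
RRRRRRRR
RRRRRRRK
RRRRRRRK
RRRRRRRK
RRRRRRRR
RRRRRRRR
After op 2 fill(4,5,Y) [60 cells changed]:
YYYYYYYY
YYYYYYYY
YYYYYYYY
YYYYYYYK
YYYYYYYK
YYYYYYYK
YYYYYYYY
YYYYYYYY

Answer: 60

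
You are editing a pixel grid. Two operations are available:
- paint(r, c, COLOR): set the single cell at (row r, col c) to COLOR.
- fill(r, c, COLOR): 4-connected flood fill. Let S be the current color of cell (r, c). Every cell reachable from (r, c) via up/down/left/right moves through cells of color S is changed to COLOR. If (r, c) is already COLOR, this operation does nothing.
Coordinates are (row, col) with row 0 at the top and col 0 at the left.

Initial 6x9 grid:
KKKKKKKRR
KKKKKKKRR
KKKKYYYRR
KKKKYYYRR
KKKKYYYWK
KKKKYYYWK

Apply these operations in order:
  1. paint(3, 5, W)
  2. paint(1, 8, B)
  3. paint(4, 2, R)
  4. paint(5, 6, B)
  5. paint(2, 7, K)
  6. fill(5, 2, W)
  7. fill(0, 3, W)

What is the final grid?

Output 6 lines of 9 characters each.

Answer: WWWWWWWRR
WWWWWWWRB
WWWWYYYKR
WWWWYWYRR
WWRWYYYWK
WWWWYYBWK

Derivation:
After op 1 paint(3,5,W):
KKKKKKKRR
KKKKKKKRR
KKKKYYYRR
KKKKYWYRR
KKKKYYYWK
KKKKYYYWK
After op 2 paint(1,8,B):
KKKKKKKRR
KKKKKKKRB
KKKKYYYRR
KKKKYWYRR
KKKKYYYWK
KKKKYYYWK
After op 3 paint(4,2,R):
KKKKKKKRR
KKKKKKKRB
KKKKYYYRR
KKKKYWYRR
KKRKYYYWK
KKKKYYYWK
After op 4 paint(5,6,B):
KKKKKKKRR
KKKKKKKRB
KKKKYYYRR
KKKKYWYRR
KKRKYYYWK
KKKKYYBWK
After op 5 paint(2,7,K):
KKKKKKKRR
KKKKKKKRB
KKKKYYYKR
KKKKYWYRR
KKRKYYYWK
KKKKYYBWK
After op 6 fill(5,2,W) [29 cells changed]:
WWWWWWWRR
WWWWWWWRB
WWWWYYYKR
WWWWYWYRR
WWRWYYYWK
WWWWYYBWK
After op 7 fill(0,3,W) [0 cells changed]:
WWWWWWWRR
WWWWWWWRB
WWWWYYYKR
WWWWYWYRR
WWRWYYYWK
WWWWYYBWK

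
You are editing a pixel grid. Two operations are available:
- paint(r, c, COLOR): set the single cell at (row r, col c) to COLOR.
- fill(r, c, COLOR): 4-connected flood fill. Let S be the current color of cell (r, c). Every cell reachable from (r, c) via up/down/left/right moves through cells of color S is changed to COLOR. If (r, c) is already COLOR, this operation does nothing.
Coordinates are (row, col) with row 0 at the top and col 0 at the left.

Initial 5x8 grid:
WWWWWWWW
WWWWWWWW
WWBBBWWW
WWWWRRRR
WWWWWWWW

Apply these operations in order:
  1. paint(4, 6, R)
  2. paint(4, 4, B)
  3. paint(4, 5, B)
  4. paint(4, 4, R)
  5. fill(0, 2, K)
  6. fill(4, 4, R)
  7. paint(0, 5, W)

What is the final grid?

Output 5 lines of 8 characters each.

Answer: KKKKKWKK
KKKKKKKK
KKBBBKKK
KKKKRRRR
KKKKRBRW

Derivation:
After op 1 paint(4,6,R):
WWWWWWWW
WWWWWWWW
WWBBBWWW
WWWWRRRR
WWWWWWRW
After op 2 paint(4,4,B):
WWWWWWWW
WWWWWWWW
WWBBBWWW
WWWWRRRR
WWWWBWRW
After op 3 paint(4,5,B):
WWWWWWWW
WWWWWWWW
WWBBBWWW
WWWWRRRR
WWWWBBRW
After op 4 paint(4,4,R):
WWWWWWWW
WWWWWWWW
WWBBBWWW
WWWWRRRR
WWWWRBRW
After op 5 fill(0,2,K) [29 cells changed]:
KKKKKKKK
KKKKKKKK
KKBBBKKK
KKKKRRRR
KKKKRBRW
After op 6 fill(4,4,R) [0 cells changed]:
KKKKKKKK
KKKKKKKK
KKBBBKKK
KKKKRRRR
KKKKRBRW
After op 7 paint(0,5,W):
KKKKKWKK
KKKKKKKK
KKBBBKKK
KKKKRRRR
KKKKRBRW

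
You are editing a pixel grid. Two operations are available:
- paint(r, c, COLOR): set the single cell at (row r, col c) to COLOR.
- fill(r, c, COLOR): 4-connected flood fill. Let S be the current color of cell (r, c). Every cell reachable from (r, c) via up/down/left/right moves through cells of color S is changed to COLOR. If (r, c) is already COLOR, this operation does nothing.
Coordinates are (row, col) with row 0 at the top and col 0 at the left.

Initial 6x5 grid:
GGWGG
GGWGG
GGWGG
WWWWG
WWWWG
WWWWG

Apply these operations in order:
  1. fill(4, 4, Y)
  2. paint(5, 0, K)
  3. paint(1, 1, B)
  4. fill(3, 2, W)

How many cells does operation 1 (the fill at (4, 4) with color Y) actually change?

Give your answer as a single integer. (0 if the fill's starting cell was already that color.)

Answer: 9

Derivation:
After op 1 fill(4,4,Y) [9 cells changed]:
GGWYY
GGWYY
GGWYY
WWWWY
WWWWY
WWWWY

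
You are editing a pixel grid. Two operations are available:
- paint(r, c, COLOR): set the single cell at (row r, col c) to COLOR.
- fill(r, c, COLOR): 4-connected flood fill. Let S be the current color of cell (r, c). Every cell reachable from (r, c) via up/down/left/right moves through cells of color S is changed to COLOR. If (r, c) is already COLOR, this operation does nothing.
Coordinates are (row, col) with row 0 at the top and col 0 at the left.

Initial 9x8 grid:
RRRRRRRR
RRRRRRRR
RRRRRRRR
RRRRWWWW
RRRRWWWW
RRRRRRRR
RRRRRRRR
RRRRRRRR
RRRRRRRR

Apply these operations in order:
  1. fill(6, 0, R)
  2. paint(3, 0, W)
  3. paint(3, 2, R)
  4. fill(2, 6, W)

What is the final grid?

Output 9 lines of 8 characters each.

Answer: WWWWWWWW
WWWWWWWW
WWWWWWWW
WWWWWWWW
WWWWWWWW
WWWWWWWW
WWWWWWWW
WWWWWWWW
WWWWWWWW

Derivation:
After op 1 fill(6,0,R) [0 cells changed]:
RRRRRRRR
RRRRRRRR
RRRRRRRR
RRRRWWWW
RRRRWWWW
RRRRRRRR
RRRRRRRR
RRRRRRRR
RRRRRRRR
After op 2 paint(3,0,W):
RRRRRRRR
RRRRRRRR
RRRRRRRR
WRRRWWWW
RRRRWWWW
RRRRRRRR
RRRRRRRR
RRRRRRRR
RRRRRRRR
After op 3 paint(3,2,R):
RRRRRRRR
RRRRRRRR
RRRRRRRR
WRRRWWWW
RRRRWWWW
RRRRRRRR
RRRRRRRR
RRRRRRRR
RRRRRRRR
After op 4 fill(2,6,W) [63 cells changed]:
WWWWWWWW
WWWWWWWW
WWWWWWWW
WWWWWWWW
WWWWWWWW
WWWWWWWW
WWWWWWWW
WWWWWWWW
WWWWWWWW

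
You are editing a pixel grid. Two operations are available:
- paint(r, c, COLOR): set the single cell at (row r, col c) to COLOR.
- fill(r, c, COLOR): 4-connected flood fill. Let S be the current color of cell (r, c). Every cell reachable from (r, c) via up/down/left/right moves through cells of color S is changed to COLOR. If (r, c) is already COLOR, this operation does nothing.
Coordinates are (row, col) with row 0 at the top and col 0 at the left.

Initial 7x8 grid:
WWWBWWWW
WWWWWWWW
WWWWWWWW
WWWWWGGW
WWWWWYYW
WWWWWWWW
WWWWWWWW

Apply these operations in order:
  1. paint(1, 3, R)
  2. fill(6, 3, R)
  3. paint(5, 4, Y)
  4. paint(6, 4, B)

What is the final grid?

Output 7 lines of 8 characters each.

After op 1 paint(1,3,R):
WWWBWWWW
WWWRWWWW
WWWWWWWW
WWWWWGGW
WWWWWYYW
WWWWWWWW
WWWWWWWW
After op 2 fill(6,3,R) [50 cells changed]:
RRRBRRRR
RRRRRRRR
RRRRRRRR
RRRRRGGR
RRRRRYYR
RRRRRRRR
RRRRRRRR
After op 3 paint(5,4,Y):
RRRBRRRR
RRRRRRRR
RRRRRRRR
RRRRRGGR
RRRRRYYR
RRRRYRRR
RRRRRRRR
After op 4 paint(6,4,B):
RRRBRRRR
RRRRRRRR
RRRRRRRR
RRRRRGGR
RRRRRYYR
RRRRYRRR
RRRRBRRR

Answer: RRRBRRRR
RRRRRRRR
RRRRRRRR
RRRRRGGR
RRRRRYYR
RRRRYRRR
RRRRBRRR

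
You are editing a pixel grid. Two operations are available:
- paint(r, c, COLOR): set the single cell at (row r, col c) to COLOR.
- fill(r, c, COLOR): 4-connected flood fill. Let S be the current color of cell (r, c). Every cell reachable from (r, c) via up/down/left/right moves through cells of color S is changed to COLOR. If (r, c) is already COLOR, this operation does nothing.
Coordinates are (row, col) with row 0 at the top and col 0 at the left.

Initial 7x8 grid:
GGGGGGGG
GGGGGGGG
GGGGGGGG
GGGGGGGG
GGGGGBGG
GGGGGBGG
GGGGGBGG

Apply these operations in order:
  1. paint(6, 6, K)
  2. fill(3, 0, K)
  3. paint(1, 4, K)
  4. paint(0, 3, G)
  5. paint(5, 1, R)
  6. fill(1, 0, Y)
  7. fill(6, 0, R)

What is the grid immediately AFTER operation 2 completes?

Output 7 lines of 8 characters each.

Answer: KKKKKKKK
KKKKKKKK
KKKKKKKK
KKKKKKKK
KKKKKBKK
KKKKKBKK
KKKKKBKK

Derivation:
After op 1 paint(6,6,K):
GGGGGGGG
GGGGGGGG
GGGGGGGG
GGGGGGGG
GGGGGBGG
GGGGGBGG
GGGGGBKG
After op 2 fill(3,0,K) [52 cells changed]:
KKKKKKKK
KKKKKKKK
KKKKKKKK
KKKKKKKK
KKKKKBKK
KKKKKBKK
KKKKKBKK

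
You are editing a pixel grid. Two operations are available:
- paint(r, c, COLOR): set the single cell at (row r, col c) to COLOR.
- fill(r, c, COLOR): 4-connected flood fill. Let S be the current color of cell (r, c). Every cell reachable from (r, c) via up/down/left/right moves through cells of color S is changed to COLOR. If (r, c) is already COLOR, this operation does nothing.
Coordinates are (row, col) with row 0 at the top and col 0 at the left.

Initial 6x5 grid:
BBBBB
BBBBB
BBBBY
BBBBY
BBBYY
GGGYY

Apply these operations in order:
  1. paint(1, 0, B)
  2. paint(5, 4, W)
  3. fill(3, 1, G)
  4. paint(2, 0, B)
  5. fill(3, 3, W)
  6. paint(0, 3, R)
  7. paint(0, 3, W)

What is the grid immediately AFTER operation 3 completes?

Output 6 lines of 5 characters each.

After op 1 paint(1,0,B):
BBBBB
BBBBB
BBBBY
BBBBY
BBBYY
GGGYY
After op 2 paint(5,4,W):
BBBBB
BBBBB
BBBBY
BBBBY
BBBYY
GGGYW
After op 3 fill(3,1,G) [21 cells changed]:
GGGGG
GGGGG
GGGGY
GGGGY
GGGYY
GGGYW

Answer: GGGGG
GGGGG
GGGGY
GGGGY
GGGYY
GGGYW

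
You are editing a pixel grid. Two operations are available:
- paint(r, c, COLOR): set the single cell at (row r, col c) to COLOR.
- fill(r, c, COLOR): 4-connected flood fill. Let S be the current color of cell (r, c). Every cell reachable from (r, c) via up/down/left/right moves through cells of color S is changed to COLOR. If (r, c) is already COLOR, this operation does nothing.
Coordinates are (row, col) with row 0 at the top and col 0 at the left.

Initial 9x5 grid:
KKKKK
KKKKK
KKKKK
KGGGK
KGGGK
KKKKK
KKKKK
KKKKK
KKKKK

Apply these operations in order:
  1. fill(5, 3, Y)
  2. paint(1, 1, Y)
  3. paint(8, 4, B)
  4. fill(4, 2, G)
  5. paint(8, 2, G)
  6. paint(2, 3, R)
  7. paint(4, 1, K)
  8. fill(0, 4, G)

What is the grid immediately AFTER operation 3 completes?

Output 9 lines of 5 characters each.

After op 1 fill(5,3,Y) [39 cells changed]:
YYYYY
YYYYY
YYYYY
YGGGY
YGGGY
YYYYY
YYYYY
YYYYY
YYYYY
After op 2 paint(1,1,Y):
YYYYY
YYYYY
YYYYY
YGGGY
YGGGY
YYYYY
YYYYY
YYYYY
YYYYY
After op 3 paint(8,4,B):
YYYYY
YYYYY
YYYYY
YGGGY
YGGGY
YYYYY
YYYYY
YYYYY
YYYYB

Answer: YYYYY
YYYYY
YYYYY
YGGGY
YGGGY
YYYYY
YYYYY
YYYYY
YYYYB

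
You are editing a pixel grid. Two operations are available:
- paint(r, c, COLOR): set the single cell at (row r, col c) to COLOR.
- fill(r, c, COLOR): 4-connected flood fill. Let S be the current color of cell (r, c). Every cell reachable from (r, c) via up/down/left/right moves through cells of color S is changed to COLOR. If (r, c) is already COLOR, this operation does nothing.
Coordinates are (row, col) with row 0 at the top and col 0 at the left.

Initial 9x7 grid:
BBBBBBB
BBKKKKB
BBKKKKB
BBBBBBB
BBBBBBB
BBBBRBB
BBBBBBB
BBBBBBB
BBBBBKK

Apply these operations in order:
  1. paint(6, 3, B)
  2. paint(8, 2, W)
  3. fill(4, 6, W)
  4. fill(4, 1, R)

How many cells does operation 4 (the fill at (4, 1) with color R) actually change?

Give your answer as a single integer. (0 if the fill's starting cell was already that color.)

After op 1 paint(6,3,B):
BBBBBBB
BBKKKKB
BBKKKKB
BBBBBBB
BBBBBBB
BBBBRBB
BBBBBBB
BBBBBBB
BBBBBKK
After op 2 paint(8,2,W):
BBBBBBB
BBKKKKB
BBKKKKB
BBBBBBB
BBBBBBB
BBBBRBB
BBBBBBB
BBBBBBB
BBWBBKK
After op 3 fill(4,6,W) [51 cells changed]:
WWWWWWW
WWKKKKW
WWKKKKW
WWWWWWW
WWWWWWW
WWWWRWW
WWWWWWW
WWWWWWW
WWWWWKK
After op 4 fill(4,1,R) [52 cells changed]:
RRRRRRR
RRKKKKR
RRKKKKR
RRRRRRR
RRRRRRR
RRRRRRR
RRRRRRR
RRRRRRR
RRRRRKK

Answer: 52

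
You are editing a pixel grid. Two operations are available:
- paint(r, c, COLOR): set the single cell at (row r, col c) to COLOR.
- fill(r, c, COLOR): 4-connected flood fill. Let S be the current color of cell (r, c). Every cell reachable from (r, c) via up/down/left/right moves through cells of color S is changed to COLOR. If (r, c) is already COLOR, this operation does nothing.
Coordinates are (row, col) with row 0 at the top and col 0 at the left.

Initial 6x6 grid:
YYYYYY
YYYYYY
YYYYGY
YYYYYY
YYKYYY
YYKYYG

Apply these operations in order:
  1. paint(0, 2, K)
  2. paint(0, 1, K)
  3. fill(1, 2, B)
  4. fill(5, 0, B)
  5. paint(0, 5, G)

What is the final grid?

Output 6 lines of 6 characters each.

After op 1 paint(0,2,K):
YYKYYY
YYYYYY
YYYYGY
YYYYYY
YYKYYY
YYKYYG
After op 2 paint(0,1,K):
YKKYYY
YYYYYY
YYYYGY
YYYYYY
YYKYYY
YYKYYG
After op 3 fill(1,2,B) [30 cells changed]:
BKKBBB
BBBBBB
BBBBGB
BBBBBB
BBKBBB
BBKBBG
After op 4 fill(5,0,B) [0 cells changed]:
BKKBBB
BBBBBB
BBBBGB
BBBBBB
BBKBBB
BBKBBG
After op 5 paint(0,5,G):
BKKBBG
BBBBBB
BBBBGB
BBBBBB
BBKBBB
BBKBBG

Answer: BKKBBG
BBBBBB
BBBBGB
BBBBBB
BBKBBB
BBKBBG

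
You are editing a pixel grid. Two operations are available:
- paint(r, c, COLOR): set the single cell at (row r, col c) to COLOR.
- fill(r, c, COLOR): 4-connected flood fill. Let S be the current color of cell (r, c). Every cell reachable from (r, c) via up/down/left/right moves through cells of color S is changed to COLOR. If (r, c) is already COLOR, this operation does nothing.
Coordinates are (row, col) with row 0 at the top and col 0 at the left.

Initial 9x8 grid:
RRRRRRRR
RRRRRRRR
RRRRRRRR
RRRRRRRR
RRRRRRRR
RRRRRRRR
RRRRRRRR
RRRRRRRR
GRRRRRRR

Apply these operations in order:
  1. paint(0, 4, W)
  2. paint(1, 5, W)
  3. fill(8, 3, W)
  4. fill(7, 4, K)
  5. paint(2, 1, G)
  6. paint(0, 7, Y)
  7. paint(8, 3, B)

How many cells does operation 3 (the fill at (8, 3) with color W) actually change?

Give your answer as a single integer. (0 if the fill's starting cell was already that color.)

After op 1 paint(0,4,W):
RRRRWRRR
RRRRRRRR
RRRRRRRR
RRRRRRRR
RRRRRRRR
RRRRRRRR
RRRRRRRR
RRRRRRRR
GRRRRRRR
After op 2 paint(1,5,W):
RRRRWRRR
RRRRRWRR
RRRRRRRR
RRRRRRRR
RRRRRRRR
RRRRRRRR
RRRRRRRR
RRRRRRRR
GRRRRRRR
After op 3 fill(8,3,W) [69 cells changed]:
WWWWWWWW
WWWWWWWW
WWWWWWWW
WWWWWWWW
WWWWWWWW
WWWWWWWW
WWWWWWWW
WWWWWWWW
GWWWWWWW

Answer: 69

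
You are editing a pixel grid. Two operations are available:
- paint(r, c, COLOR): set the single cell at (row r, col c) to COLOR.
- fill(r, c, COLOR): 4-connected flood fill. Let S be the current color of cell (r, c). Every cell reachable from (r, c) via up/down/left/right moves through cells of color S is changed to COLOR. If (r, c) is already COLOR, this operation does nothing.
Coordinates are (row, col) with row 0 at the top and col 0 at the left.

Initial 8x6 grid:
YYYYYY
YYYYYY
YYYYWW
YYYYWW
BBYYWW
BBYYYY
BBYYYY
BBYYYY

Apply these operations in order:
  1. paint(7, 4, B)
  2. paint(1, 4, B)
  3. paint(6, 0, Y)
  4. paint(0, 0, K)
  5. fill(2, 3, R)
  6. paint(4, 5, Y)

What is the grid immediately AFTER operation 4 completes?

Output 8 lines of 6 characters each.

Answer: KYYYYY
YYYYBY
YYYYWW
YYYYWW
BBYYWW
BBYYYY
YBYYYY
BBYYBY

Derivation:
After op 1 paint(7,4,B):
YYYYYY
YYYYYY
YYYYWW
YYYYWW
BBYYWW
BBYYYY
BBYYYY
BBYYBY
After op 2 paint(1,4,B):
YYYYYY
YYYYBY
YYYYWW
YYYYWW
BBYYWW
BBYYYY
BBYYYY
BBYYBY
After op 3 paint(6,0,Y):
YYYYYY
YYYYBY
YYYYWW
YYYYWW
BBYYWW
BBYYYY
YBYYYY
BBYYBY
After op 4 paint(0,0,K):
KYYYYY
YYYYBY
YYYYWW
YYYYWW
BBYYWW
BBYYYY
YBYYYY
BBYYBY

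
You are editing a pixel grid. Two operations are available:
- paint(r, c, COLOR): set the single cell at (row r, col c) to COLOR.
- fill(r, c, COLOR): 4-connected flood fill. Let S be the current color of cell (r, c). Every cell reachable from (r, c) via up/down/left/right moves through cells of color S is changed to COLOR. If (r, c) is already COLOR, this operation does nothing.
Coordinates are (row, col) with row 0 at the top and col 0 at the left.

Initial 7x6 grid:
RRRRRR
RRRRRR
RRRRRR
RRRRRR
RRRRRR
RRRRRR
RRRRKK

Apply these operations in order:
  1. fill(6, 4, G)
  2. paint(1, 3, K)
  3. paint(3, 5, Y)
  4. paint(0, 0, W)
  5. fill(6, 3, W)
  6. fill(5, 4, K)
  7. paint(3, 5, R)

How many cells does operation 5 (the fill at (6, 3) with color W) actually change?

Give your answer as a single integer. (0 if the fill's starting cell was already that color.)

After op 1 fill(6,4,G) [2 cells changed]:
RRRRRR
RRRRRR
RRRRRR
RRRRRR
RRRRRR
RRRRRR
RRRRGG
After op 2 paint(1,3,K):
RRRRRR
RRRKRR
RRRRRR
RRRRRR
RRRRRR
RRRRRR
RRRRGG
After op 3 paint(3,5,Y):
RRRRRR
RRRKRR
RRRRRR
RRRRRY
RRRRRR
RRRRRR
RRRRGG
After op 4 paint(0,0,W):
WRRRRR
RRRKRR
RRRRRR
RRRRRY
RRRRRR
RRRRRR
RRRRGG
After op 5 fill(6,3,W) [37 cells changed]:
WWWWWW
WWWKWW
WWWWWW
WWWWWY
WWWWWW
WWWWWW
WWWWGG

Answer: 37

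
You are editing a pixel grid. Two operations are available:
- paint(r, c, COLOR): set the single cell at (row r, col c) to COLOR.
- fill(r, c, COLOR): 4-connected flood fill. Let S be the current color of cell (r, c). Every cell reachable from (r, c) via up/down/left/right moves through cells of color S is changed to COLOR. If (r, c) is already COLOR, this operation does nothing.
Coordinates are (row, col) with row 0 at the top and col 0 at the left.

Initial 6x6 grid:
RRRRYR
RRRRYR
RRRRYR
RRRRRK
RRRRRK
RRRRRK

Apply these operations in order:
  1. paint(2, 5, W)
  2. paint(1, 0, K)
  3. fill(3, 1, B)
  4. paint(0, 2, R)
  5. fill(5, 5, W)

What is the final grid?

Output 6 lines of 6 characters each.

Answer: BBRBYR
KBBBYR
BBBBYW
BBBBBW
BBBBBW
BBBBBW

Derivation:
After op 1 paint(2,5,W):
RRRRYR
RRRRYR
RRRRYW
RRRRRK
RRRRRK
RRRRRK
After op 2 paint(1,0,K):
RRRRYR
KRRRYR
RRRRYW
RRRRRK
RRRRRK
RRRRRK
After op 3 fill(3,1,B) [26 cells changed]:
BBBBYR
KBBBYR
BBBBYW
BBBBBK
BBBBBK
BBBBBK
After op 4 paint(0,2,R):
BBRBYR
KBBBYR
BBBBYW
BBBBBK
BBBBBK
BBBBBK
After op 5 fill(5,5,W) [3 cells changed]:
BBRBYR
KBBBYR
BBBBYW
BBBBBW
BBBBBW
BBBBBW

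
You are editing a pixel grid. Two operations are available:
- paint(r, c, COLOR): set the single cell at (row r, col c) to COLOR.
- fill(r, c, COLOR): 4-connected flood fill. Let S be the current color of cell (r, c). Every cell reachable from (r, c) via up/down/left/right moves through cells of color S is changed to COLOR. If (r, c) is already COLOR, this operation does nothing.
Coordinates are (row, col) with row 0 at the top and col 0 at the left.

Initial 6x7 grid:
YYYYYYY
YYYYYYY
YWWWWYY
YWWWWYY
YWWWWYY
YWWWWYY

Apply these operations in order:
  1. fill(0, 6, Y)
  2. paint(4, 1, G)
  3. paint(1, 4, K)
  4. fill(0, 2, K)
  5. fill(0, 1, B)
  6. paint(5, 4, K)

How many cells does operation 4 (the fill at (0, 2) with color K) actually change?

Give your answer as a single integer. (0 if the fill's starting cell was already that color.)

Answer: 25

Derivation:
After op 1 fill(0,6,Y) [0 cells changed]:
YYYYYYY
YYYYYYY
YWWWWYY
YWWWWYY
YWWWWYY
YWWWWYY
After op 2 paint(4,1,G):
YYYYYYY
YYYYYYY
YWWWWYY
YWWWWYY
YGWWWYY
YWWWWYY
After op 3 paint(1,4,K):
YYYYYYY
YYYYKYY
YWWWWYY
YWWWWYY
YGWWWYY
YWWWWYY
After op 4 fill(0,2,K) [25 cells changed]:
KKKKKKK
KKKKKKK
KWWWWKK
KWWWWKK
KGWWWKK
KWWWWKK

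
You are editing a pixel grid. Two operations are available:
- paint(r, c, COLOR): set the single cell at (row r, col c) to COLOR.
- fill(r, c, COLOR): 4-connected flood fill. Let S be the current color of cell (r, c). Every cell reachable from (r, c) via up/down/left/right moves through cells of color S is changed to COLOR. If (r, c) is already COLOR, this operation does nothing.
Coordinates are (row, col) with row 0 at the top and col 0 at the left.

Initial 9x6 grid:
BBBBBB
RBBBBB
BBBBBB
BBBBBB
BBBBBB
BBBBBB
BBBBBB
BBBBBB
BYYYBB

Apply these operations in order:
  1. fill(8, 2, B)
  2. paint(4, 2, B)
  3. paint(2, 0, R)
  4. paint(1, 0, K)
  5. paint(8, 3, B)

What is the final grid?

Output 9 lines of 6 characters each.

After op 1 fill(8,2,B) [3 cells changed]:
BBBBBB
RBBBBB
BBBBBB
BBBBBB
BBBBBB
BBBBBB
BBBBBB
BBBBBB
BBBBBB
After op 2 paint(4,2,B):
BBBBBB
RBBBBB
BBBBBB
BBBBBB
BBBBBB
BBBBBB
BBBBBB
BBBBBB
BBBBBB
After op 3 paint(2,0,R):
BBBBBB
RBBBBB
RBBBBB
BBBBBB
BBBBBB
BBBBBB
BBBBBB
BBBBBB
BBBBBB
After op 4 paint(1,0,K):
BBBBBB
KBBBBB
RBBBBB
BBBBBB
BBBBBB
BBBBBB
BBBBBB
BBBBBB
BBBBBB
After op 5 paint(8,3,B):
BBBBBB
KBBBBB
RBBBBB
BBBBBB
BBBBBB
BBBBBB
BBBBBB
BBBBBB
BBBBBB

Answer: BBBBBB
KBBBBB
RBBBBB
BBBBBB
BBBBBB
BBBBBB
BBBBBB
BBBBBB
BBBBBB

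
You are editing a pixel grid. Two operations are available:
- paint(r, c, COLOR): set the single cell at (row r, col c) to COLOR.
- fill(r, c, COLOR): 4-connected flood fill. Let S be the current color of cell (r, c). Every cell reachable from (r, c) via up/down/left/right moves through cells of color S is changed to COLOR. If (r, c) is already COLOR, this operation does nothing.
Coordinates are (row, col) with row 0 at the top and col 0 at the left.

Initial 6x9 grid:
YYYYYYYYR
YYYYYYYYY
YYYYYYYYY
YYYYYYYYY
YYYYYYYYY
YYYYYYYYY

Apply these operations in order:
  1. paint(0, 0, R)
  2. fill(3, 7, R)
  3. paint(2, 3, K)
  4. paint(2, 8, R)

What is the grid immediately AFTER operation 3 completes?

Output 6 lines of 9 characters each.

After op 1 paint(0,0,R):
RYYYYYYYR
YYYYYYYYY
YYYYYYYYY
YYYYYYYYY
YYYYYYYYY
YYYYYYYYY
After op 2 fill(3,7,R) [52 cells changed]:
RRRRRRRRR
RRRRRRRRR
RRRRRRRRR
RRRRRRRRR
RRRRRRRRR
RRRRRRRRR
After op 3 paint(2,3,K):
RRRRRRRRR
RRRRRRRRR
RRRKRRRRR
RRRRRRRRR
RRRRRRRRR
RRRRRRRRR

Answer: RRRRRRRRR
RRRRRRRRR
RRRKRRRRR
RRRRRRRRR
RRRRRRRRR
RRRRRRRRR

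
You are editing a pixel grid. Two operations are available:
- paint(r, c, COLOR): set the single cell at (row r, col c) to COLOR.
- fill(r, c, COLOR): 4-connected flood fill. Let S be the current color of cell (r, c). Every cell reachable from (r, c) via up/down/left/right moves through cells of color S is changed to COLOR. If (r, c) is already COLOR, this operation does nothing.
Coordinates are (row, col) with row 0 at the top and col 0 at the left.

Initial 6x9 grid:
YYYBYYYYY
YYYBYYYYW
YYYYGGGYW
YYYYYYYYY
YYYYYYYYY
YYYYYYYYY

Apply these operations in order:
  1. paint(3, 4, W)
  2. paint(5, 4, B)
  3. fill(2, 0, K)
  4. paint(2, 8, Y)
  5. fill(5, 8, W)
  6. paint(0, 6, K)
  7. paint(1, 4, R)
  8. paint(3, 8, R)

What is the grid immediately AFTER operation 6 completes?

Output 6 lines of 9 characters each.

After op 1 paint(3,4,W):
YYYBYYYYY
YYYBYYYYW
YYYYGGGYW
YYYYWYYYY
YYYYYYYYY
YYYYYYYYY
After op 2 paint(5,4,B):
YYYBYYYYY
YYYBYYYYW
YYYYGGGYW
YYYYWYYYY
YYYYYYYYY
YYYYBYYYY
After op 3 fill(2,0,K) [45 cells changed]:
KKKBKKKKK
KKKBKKKKW
KKKKGGGKW
KKKKWKKKK
KKKKKKKKK
KKKKBKKKK
After op 4 paint(2,8,Y):
KKKBKKKKK
KKKBKKKKW
KKKKGGGKY
KKKKWKKKK
KKKKKKKKK
KKKKBKKKK
After op 5 fill(5,8,W) [45 cells changed]:
WWWBWWWWW
WWWBWWWWW
WWWWGGGWY
WWWWWWWWW
WWWWWWWWW
WWWWBWWWW
After op 6 paint(0,6,K):
WWWBWWKWW
WWWBWWWWW
WWWWGGGWY
WWWWWWWWW
WWWWWWWWW
WWWWBWWWW

Answer: WWWBWWKWW
WWWBWWWWW
WWWWGGGWY
WWWWWWWWW
WWWWWWWWW
WWWWBWWWW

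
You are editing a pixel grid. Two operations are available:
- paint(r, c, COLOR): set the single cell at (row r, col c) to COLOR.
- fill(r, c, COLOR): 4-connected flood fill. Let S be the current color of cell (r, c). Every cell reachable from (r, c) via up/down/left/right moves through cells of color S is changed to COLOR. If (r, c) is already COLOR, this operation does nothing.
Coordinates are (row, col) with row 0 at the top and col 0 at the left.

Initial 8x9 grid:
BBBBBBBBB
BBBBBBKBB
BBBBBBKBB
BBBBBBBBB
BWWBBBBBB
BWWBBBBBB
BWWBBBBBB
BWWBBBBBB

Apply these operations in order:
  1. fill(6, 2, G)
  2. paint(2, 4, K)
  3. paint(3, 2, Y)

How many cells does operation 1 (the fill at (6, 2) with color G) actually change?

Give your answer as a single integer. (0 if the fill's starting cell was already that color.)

After op 1 fill(6,2,G) [8 cells changed]:
BBBBBBBBB
BBBBBBKBB
BBBBBBKBB
BBBBBBBBB
BGGBBBBBB
BGGBBBBBB
BGGBBBBBB
BGGBBBBBB

Answer: 8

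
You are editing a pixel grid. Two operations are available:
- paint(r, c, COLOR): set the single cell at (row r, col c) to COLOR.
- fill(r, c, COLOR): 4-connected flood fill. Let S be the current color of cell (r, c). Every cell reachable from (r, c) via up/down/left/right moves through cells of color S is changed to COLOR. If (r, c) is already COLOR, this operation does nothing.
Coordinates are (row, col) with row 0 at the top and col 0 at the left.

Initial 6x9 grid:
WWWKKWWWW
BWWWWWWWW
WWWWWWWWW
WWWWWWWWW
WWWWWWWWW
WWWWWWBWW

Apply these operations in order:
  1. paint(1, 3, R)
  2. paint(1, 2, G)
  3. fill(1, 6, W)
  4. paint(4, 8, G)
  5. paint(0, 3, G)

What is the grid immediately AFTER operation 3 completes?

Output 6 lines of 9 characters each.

After op 1 paint(1,3,R):
WWWKKWWWW
BWWRWWWWW
WWWWWWWWW
WWWWWWWWW
WWWWWWWWW
WWWWWWBWW
After op 2 paint(1,2,G):
WWWKKWWWW
BWGRWWWWW
WWWWWWWWW
WWWWWWWWW
WWWWWWWWW
WWWWWWBWW
After op 3 fill(1,6,W) [0 cells changed]:
WWWKKWWWW
BWGRWWWWW
WWWWWWWWW
WWWWWWWWW
WWWWWWWWW
WWWWWWBWW

Answer: WWWKKWWWW
BWGRWWWWW
WWWWWWWWW
WWWWWWWWW
WWWWWWWWW
WWWWWWBWW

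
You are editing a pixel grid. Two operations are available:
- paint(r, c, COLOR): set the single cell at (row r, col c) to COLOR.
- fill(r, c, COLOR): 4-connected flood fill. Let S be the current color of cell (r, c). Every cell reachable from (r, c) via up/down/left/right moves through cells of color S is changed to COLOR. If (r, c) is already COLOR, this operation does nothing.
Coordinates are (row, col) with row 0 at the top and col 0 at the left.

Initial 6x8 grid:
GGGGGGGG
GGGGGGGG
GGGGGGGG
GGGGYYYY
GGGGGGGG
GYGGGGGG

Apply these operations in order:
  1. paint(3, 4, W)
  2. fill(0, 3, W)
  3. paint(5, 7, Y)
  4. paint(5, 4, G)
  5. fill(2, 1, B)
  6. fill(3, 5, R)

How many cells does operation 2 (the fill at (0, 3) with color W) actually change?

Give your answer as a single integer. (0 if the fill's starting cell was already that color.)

After op 1 paint(3,4,W):
GGGGGGGG
GGGGGGGG
GGGGGGGG
GGGGWYYY
GGGGGGGG
GYGGGGGG
After op 2 fill(0,3,W) [43 cells changed]:
WWWWWWWW
WWWWWWWW
WWWWWWWW
WWWWWYYY
WWWWWWWW
WYWWWWWW

Answer: 43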